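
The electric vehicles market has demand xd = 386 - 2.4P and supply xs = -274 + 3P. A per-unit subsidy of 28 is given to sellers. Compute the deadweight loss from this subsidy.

Pre-subsidy: 386 - 2.4P = -274 + 3P gives P* = 1100/9, x* = 278/3.
With the subsidy, sellers receive Ps = Pb + 28 for each unit, where Pb is the price buyers pay.
Supply in terms of Pb becomes xs = -274 + 3(Pb + 28) = -190 + 3Pb. Setting this equal to demand: 386 - 2.4Pb = -190 + 3Pb, so Pb = 320/3.
Sellers receive Ps = 320/3 + 28 = 404/3; x' = 386 − 2.4·(320/3) = 130.
The subsidy expands output by 130 − 278/3 = 112/3 past the efficient level; on those units the gap between marginal cost and willingness to pay runs from 0 up to 28.
DWL = ½ × 28 × 112/3 = 1568/3.

Deadweight loss = 1568/3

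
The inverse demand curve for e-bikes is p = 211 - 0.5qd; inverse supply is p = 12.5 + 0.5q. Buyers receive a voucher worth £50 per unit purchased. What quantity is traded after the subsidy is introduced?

Pre-subsidy: 211 - 0.5q = 12.5 + 0.5q gives q* = 198.5 and p* = 111.75.
With the rebate, buyers effectively pay pb = ps − 50, where ps is the price sellers receive.
On the curves, pb = 211 - 0.5q and ps = 12.5 + 0.5q; the wedge ps − pb = 50 gives 12.5 + 0.5q − (211 - 0.5q) = 50, so q' = 248.5.
Then pb = 211 − 0.5·248.5 = 86.75 and ps = 12.5 + 0.5·248.5 = 136.75.

q' = 248.5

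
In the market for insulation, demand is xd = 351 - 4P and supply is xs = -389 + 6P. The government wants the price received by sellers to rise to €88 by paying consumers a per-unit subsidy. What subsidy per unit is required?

At a seller price of 88, quantity supplied is -389 + 6·88 = 139.
Buyers absorb 139 only when they pay Pb with 351 − 4·Pb = 139, i.e. Pb = 53.
s = Ps − Pb = 88 − 53 = 35.

Required subsidy s = €35 per unit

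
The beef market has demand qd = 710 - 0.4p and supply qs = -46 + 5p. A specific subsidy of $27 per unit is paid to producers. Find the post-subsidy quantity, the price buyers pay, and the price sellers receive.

Pre-subsidy: 710 - 0.4p = -46 + 5p gives p* = 140, q* = 654.
With the subsidy, sellers receive ps = pb + 27 for each unit, where pb is the price buyers pay.
Supply in terms of pb becomes qs = -46 + 5(pb + 27) = 89 + 5pb. Setting this equal to demand: 710 - 0.4pb = 89 + 5pb, so pb = 115.
Sellers receive ps = 115 + 27 = 142; q' = 710 − 0.4·115 = 664.

q' = 664; buyers pay $115; sellers receive $142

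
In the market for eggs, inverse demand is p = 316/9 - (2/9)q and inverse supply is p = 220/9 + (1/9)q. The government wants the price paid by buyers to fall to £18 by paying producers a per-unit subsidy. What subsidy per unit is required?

At a buyer price of 18, quantity demanded is 158 − 4.5·18 = 77.
Sellers supply 77 only when they receive ps = 220/9 + (1/9)·77 = 33.
s = ps − pb = 33 − 18 = 15.

Required subsidy s = £15 per unit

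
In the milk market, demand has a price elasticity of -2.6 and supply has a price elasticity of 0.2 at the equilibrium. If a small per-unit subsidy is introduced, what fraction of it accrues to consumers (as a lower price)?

Consumer share = 1/14

For a small subsidy around the equilibrium, the benefit split depends on the relative slopes, which at a point are proportional to the elasticities.
Buyer share = εs/(εs + |εd|) = 0.2/(0.2 + 2.6) = 1/14; seller share = |εd|/(εs + |εd|) = 13/14.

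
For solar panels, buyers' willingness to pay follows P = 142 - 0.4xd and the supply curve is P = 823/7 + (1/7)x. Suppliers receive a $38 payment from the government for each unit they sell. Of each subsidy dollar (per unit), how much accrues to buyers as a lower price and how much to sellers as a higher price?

Pre-subsidy: 142 - 0.4x = 823/7 + (1/7)x gives x* = 45 and P* = 124.
With the subsidy, sellers receive Ps = Pb + 38 for each unit, where Pb is the price buyers pay.
On the curves, Pb = 142 - 0.4x and Ps = 823/7 + (1/7)x; the wedge Ps − Pb = 38 gives 823/7 + (1/7)x − (142 - 0.4x) = 38, so x' = 115.
Then Pb = 142 − 0.4·115 = 96 and Ps = 823/7 + (1/7)·115 = 134.
Buyers' price falls by P* − Pb = 124 − 96 = 28; sellers' price rises by Ps − P* = 134 − 124 = 10.

Buyers gain $28 per unit; sellers gain $10 per unit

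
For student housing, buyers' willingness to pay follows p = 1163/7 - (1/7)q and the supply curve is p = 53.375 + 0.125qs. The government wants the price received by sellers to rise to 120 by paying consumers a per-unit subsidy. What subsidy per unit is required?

Required subsidy s = 30 per unit

At a seller price of 120, quantity supplied is -427 + 8·120 = 533.
Buyers absorb 533 only when they pay pb = 1163/7 − (1/7)·533 = 90.
s = ps − pb = 120 − 90 = 30.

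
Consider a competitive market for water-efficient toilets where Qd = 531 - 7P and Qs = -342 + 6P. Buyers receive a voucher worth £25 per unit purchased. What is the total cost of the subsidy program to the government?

Pre-subsidy: 531 - 7P = -342 + 6P gives P* = 873/13, Q* = 792/13.
With the rebate, buyers effectively pay Pb = Ps − 25, where Ps is the price sellers receive.
Demand in terms of Ps becomes Qd = 531 − 7(Ps − 25) = 706 - 7Ps. Setting this equal to supply: 706 - 7Ps = -342 + 6Ps, so Ps = 1048/13.
Buyers pay Pb = 1048/13 − 25 = 723/13; Q' = -342 + 6·(1048/13) = 1842/13.
Government outlay = subsidy × quantity = 25 × 1842/13 = 46050/13.

Government cost = 46050/13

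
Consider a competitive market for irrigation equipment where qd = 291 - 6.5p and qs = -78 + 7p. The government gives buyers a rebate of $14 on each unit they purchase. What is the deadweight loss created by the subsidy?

Pre-subsidy: 291 - 6.5p = -78 + 7p gives p* = 82/3, q* = 340/3.
With the rebate, buyers effectively pay pb = ps − 14, where ps is the price sellers receive.
Demand in terms of ps becomes qd = 291 − 6.5(ps − 14) = 382 - 6.5ps. Setting this equal to supply: 382 - 6.5ps = -78 + 7ps, so ps = 920/27.
Buyers pay pb = 920/27 − 14 = 542/27; q' = -78 + 7·(920/27) = 4334/27.
The subsidy expands output by 4334/27 − 340/3 = 1274/27 past the efficient level; on those units the gap between marginal cost and willingness to pay runs from 0 up to 14.
DWL = ½ × 14 × 1274/27 = 8918/27.

Deadweight loss = 8918/27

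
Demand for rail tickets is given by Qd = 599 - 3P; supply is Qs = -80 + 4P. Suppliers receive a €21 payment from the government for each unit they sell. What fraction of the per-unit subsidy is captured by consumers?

Consumer share = 4/7

Pre-subsidy: 599 - 3P = -80 + 4P gives P* = 97, Q* = 308.
With the subsidy, sellers receive Ps = Pb + 21 for each unit, where Pb is the price buyers pay.
Supply in terms of Pb becomes Qs = -80 + 4(Pb + 21) = 4 + 4Pb. Setting this equal to demand: 599 - 3Pb = 4 + 4Pb, so Pb = 85.
Sellers receive Ps = 85 + 21 = 106; Q' = 599 − 3·85 = 344.
Buyers' price falls by P* − Pb = 97 − 85 = 12; sellers' price rises by Ps − P* = 106 − 97 = 9.
So consumers capture 12/21 = 4/7 of each unit of subsidy.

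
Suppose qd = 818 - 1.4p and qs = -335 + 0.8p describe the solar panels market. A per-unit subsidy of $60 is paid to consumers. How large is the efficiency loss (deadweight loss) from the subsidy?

Pre-subsidy: 818 - 1.4p = -335 + 0.8p gives p* = 5765/11, q* = 927/11.
With the rebate, buyers effectively pay pb = ps − 60, where ps is the price sellers receive.
Demand in terms of ps becomes qd = 818 − 1.4(ps − 60) = 902 - 1.4ps. Setting this equal to supply: 902 - 1.4ps = -335 + 0.8ps, so ps = 6185/11.
Buyers pay pb = 6185/11 − 60 = 5525/11; q' = -335 + 0.8·(6185/11) = 1263/11.
The subsidy expands output by 1263/11 − 927/11 = 336/11 past the efficient level; on those units the gap between marginal cost and willingness to pay runs from 0 up to 60.
DWL = ½ × 60 × 336/11 = 10080/11.

Deadweight loss = 10080/11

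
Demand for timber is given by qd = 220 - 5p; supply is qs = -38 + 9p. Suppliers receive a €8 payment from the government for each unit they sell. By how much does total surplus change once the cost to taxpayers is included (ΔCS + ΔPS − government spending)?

Pre-subsidy: 220 - 5p = -38 + 9p gives p* = 129/7, q* = 895/7.
With the subsidy, sellers receive ps = pb + 8 for each unit, where pb is the price buyers pay.
Supply in terms of pb becomes qs = -38 + 9(pb + 8) = 34 + 9pb. Setting this equal to demand: 220 - 5pb = 34 + 9pb, so pb = 93/7.
Sellers receive ps = 93/7 + 8 = 149/7; q' = 220 − 5·(93/7) = 1075/7.
ΔCS = ½(895/7 + 1075/7)(129/7 − 93/7) = 35460/49; ΔPS = ½(895/7 + 1075/7)(149/7 − 129/7) = 19700/49.
Government spending = 8 × 1075/7 = 8600/7.
Net change = 35460/49 + 19700/49 − 8600/7 = -720/7. The loss equals the DWL triangle ½·8·180/7.

Net change in total surplus = -720/7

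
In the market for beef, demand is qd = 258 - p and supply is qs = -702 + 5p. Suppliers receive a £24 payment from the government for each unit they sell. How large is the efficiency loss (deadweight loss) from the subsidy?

Pre-subsidy: 258 - p = -702 + 5p gives p* = 160, q* = 98.
With the subsidy, sellers receive ps = pb + 24 for each unit, where pb is the price buyers pay.
Supply in terms of pb becomes qs = -702 + 5(pb + 24) = -582 + 5pb. Setting this equal to demand: 258 - pb = -582 + 5pb, so pb = 140.
Sellers receive ps = 140 + 24 = 164; q' = 258 − 1·140 = 118.
The subsidy expands output by 118 − 98 = 20 past the efficient level; on those units the gap between marginal cost and willingness to pay runs from 0 up to 24.
DWL = ½ × 24 × 20 = 240.

Deadweight loss = £240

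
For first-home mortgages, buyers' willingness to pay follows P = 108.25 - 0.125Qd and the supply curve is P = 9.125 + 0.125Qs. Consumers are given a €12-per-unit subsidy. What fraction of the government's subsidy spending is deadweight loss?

DWL / government spending = 48/889

Pre-subsidy: 108.25 - 0.125Q = 9.125 + 0.125Q gives Q* = 396.5 and P* = 58.6875.
With the rebate, buyers effectively pay Pb = Ps − 12, where Ps is the price sellers receive.
On the curves, Pb = 108.25 - 0.125Q and Ps = 9.125 + 0.125Q; the wedge Ps − Pb = 12 gives 9.125 + 0.125Q − (108.25 - 0.125Q) = 12, so Q' = 444.5.
Then Pb = 108.25 − 0.125·444.5 = 52.6875 and Ps = 9.125 + 0.125·444.5 = 64.6875.
ΔCS = ½(396.5 + 444.5)(58.6875 − 52.6875) = 2523; ΔPS = ½(396.5 + 444.5)(64.6875 − 58.6875) = 2523.
Government spending = 12 × 444.5 = 5334.
DWL = ½ × 12 × (444.5 − 396.5) = 288; fraction = 288 / 5334 = 48/889.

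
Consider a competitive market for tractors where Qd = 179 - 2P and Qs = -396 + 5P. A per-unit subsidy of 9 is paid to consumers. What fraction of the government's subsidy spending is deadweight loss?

Pre-subsidy: 179 - 2P = -396 + 5P gives P* = 575/7, Q* = 103/7.
With the rebate, buyers effectively pay Pb = Ps − 9, where Ps is the price sellers receive.
Demand in terms of Ps becomes Qd = 179 − 2(Ps − 9) = 197 - 2Ps. Setting this equal to supply: 197 - 2Ps = -396 + 5Ps, so Ps = 593/7.
Buyers pay Pb = 593/7 − 9 = 530/7; Q' = -396 + 5·(593/7) = 193/7.
ΔCS = ½(103/7 + 193/7)(575/7 − 530/7) = 6660/49; ΔPS = ½(103/7 + 193/7)(593/7 − 575/7) = 2664/49.
Government spending = 9 × 193/7 = 1737/7.
DWL = ½ × 9 × (193/7 − 103/7) = 405/7; fraction = (405/7) / (1737/7) = 45/193.

DWL / government spending = 45/193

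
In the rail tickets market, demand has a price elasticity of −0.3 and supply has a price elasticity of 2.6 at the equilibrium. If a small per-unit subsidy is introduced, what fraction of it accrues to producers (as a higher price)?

For a small subsidy around the equilibrium, the benefit split depends on the relative slopes, which at a point are proportional to the elasticities.
Buyer share = εs/(εs + |εd|) = 2.6/(2.6 + 0.3) = 26/29; seller share = |εd|/(εs + |εd|) = 3/29.
So producers capture 3/29 of the subsidy.

Producer share = 3/29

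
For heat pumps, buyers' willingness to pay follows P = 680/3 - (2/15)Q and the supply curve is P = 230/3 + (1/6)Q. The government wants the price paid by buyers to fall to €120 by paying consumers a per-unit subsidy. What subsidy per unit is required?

Required subsidy s = €90 per unit

At a buyer price of 120, quantity demanded is 1700 − 7.5·120 = 800.
Sellers supply 800 only when they receive Ps = 230/3 + (1/6)·800 = 210.
s = Ps − Pb = 210 − 120 = 90.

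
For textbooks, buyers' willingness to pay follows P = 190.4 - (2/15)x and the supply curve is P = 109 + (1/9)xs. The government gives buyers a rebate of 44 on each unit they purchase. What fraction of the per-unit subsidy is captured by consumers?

Consumer share = 6/11

Pre-subsidy: 190.4 - (2/15)x = 109 + (1/9)x gives x* = 333 and P* = 146.
With the rebate, buyers effectively pay Pb = Ps − 44, where Ps is the price sellers receive.
On the curves, Pb = 190.4 - (2/15)x and Ps = 109 + (1/9)x; the wedge Ps − Pb = 44 gives 109 + (1/9)x − (190.4 - (2/15)x) = 44, so x' = 513.
Then Pb = 190.4 − (2/15)·513 = 122 and Ps = 109 + (1/9)·513 = 166.
Buyers' price falls by P* − Pb = 146 − 122 = 24; sellers' price rises by Ps − P* = 166 − 146 = 20.
So consumers capture 24/44 = 6/11 of each unit of subsidy.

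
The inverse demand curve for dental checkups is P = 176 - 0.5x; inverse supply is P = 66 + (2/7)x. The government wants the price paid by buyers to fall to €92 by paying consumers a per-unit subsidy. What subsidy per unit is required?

At a buyer price of 92, quantity demanded is 352 − 2·92 = 168.
Sellers supply 168 only when they receive Ps = 66 + (2/7)·168 = 114.
s = Ps − Pb = 114 − 92 = 22.

Required subsidy s = €22 per unit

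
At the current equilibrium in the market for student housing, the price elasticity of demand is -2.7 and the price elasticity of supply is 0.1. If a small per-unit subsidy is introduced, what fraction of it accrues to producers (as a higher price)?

Producer share = 27/28

For a small subsidy around the equilibrium, the benefit split depends on the relative slopes, which at a point are proportional to the elasticities.
Buyer share = εs/(εs + |εd|) = 0.1/(0.1 + 2.7) = 1/28; seller share = |εd|/(εs + |εd|) = 27/28.
So producers capture 27/28 of the subsidy.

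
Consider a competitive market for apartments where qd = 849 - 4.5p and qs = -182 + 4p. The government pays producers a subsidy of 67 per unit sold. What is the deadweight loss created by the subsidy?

Pre-subsidy: 849 - 4.5p = -182 + 4p gives p* = 2062/17, q* = 5154/17.
With the subsidy, sellers receive ps = pb + 67 for each unit, where pb is the price buyers pay.
Supply in terms of pb becomes qs = -182 + 4(pb + 67) = 86 + 4pb. Setting this equal to demand: 849 - 4.5pb = 86 + 4pb, so pb = 1526/17.
Sellers receive ps = 1526/17 + 67 = 2665/17; q' = 849 − 4.5·(1526/17) = 7566/17.
The subsidy expands output by 7566/17 − 5154/17 = 2412/17 past the efficient level; on those units the gap between marginal cost and willingness to pay runs from 0 up to 67.
DWL = ½ × 67 × 2412/17 = 80802/17.

Deadweight loss = 80802/17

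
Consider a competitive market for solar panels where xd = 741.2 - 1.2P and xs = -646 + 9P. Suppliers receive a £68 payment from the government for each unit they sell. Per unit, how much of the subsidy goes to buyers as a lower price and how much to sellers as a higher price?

Pre-subsidy: 741.2 - 1.2P = -646 + 9P gives P* = 136, x* = 578.
With the subsidy, sellers receive Ps = Pb + 68 for each unit, where Pb is the price buyers pay.
Supply in terms of Pb becomes xs = -646 + 9(Pb + 68) = -34 + 9Pb. Setting this equal to demand: 741.2 - 1.2Pb = -34 + 9Pb, so Pb = 76.
Sellers receive Ps = 76 + 68 = 144; x' = 741.2 − 1.2·76 = 650.
Buyers' price falls by P* − Pb = 136 − 76 = 60; sellers' price rises by Ps − P* = 144 − 136 = 8.

Buyers gain £60 per unit; sellers gain £8 per unit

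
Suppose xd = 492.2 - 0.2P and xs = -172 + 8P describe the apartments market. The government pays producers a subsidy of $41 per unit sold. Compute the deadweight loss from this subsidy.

Pre-subsidy: 492.2 - 0.2P = -172 + 8P gives P* = 81, x* = 476.
With the subsidy, sellers receive Ps = Pb + 41 for each unit, where Pb is the price buyers pay.
Supply in terms of Pb becomes xs = -172 + 8(Pb + 41) = 156 + 8Pb. Setting this equal to demand: 492.2 - 0.2Pb = 156 + 8Pb, so Pb = 41.
Sellers receive Ps = 41 + 41 = 82; x' = 492.2 − 0.2·41 = 484.
The subsidy expands output by 484 − 476 = 8 past the efficient level; on those units the gap between marginal cost and willingness to pay runs from 0 up to 41.
DWL = ½ × 41 × 8 = 164.

Deadweight loss = $164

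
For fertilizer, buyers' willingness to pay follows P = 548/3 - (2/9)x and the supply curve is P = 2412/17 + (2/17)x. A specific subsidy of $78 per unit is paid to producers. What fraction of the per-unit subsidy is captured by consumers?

Consumer share = 17/26

Pre-subsidy: 548/3 - (2/9)x = 2412/17 + (2/17)x gives x* = 120 and P* = 156.
With the subsidy, sellers receive Ps = Pb + 78 for each unit, where Pb is the price buyers pay.
On the curves, Pb = 548/3 - (2/9)x and Ps = 2412/17 + (2/17)x; the wedge Ps − Pb = 78 gives 2412/17 + (2/17)x − (548/3 - (2/9)x) = 78, so x' = 349.5.
Then Pb = 548/3 − (2/9)·349.5 = 105 and Ps = 2412/17 + (2/17)·349.5 = 183.
Buyers' price falls by P* − Pb = 156 − 105 = 51; sellers' price rises by Ps − P* = 183 − 156 = 27.
So consumers capture 51/78 = 17/26 of each unit of subsidy.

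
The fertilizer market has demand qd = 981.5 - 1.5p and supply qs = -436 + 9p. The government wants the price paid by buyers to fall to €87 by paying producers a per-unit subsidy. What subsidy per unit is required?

Required subsidy s = €56 per unit

At a buyer price of 87, quantity demanded is 981.5 − 1.5·87 = 851.
Sellers supply 851 only when they receive ps with -436 + 9·ps = 851, i.e. ps = 143.
s = ps − pb = 143 − 87 = 56.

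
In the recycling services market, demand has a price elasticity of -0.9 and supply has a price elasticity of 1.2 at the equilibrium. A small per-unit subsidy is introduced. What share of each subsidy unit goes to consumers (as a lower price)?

For a small subsidy around the equilibrium, the benefit split depends on the relative slopes, which at a point are proportional to the elasticities.
Buyer share = εs/(εs + |εd|) = 1.2/(1.2 + 0.9) = 4/7; seller share = |εd|/(εs + |εd|) = 3/7.

Consumer share = 4/7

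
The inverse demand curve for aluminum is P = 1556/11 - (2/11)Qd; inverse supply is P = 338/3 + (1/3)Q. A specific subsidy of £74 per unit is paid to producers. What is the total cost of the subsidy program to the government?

Pre-subsidy: 1556/11 - (2/11)Q = 338/3 + (1/3)Q gives Q* = 950/17 and P* = 2232/17.
With the subsidy, sellers receive Ps = Pb + 74 for each unit, where Pb is the price buyers pay.
On the curves, Pb = 1556/11 - (2/11)Q and Ps = 338/3 + (1/3)Q; the wedge Ps − Pb = 74 gives 338/3 + (1/3)Q − (1556/11 - (2/11)Q) = 74, so Q' = 3392/17.
Then Pb = 1556/11 − (2/11)·(3392/17) = 1788/17 and Ps = 338/3 + (1/3)·(3392/17) = 3046/17.
Government outlay = subsidy × quantity = 74 × 3392/17 = 251008/17.

Government cost = 251008/17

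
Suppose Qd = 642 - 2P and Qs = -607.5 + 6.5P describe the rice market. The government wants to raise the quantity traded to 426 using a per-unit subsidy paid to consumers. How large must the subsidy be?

At Q = 426, invert demand for the buyer price: Pb = (642 − 426)/2 = 108; invert supply for the seller price: Ps = (426 − (-607.5))/6.5 = 159.
The subsidy must fill the gap: s = Ps − Pb = 159 − 108 = 51.

Required subsidy s = 51 per unit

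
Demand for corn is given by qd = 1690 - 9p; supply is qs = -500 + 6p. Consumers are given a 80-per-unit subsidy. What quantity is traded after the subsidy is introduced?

q' = 664

Pre-subsidy: 1690 - 9p = -500 + 6p gives p* = 146, q* = 376.
With the rebate, buyers effectively pay pb = ps − 80, where ps is the price sellers receive.
Demand in terms of ps becomes qd = 1690 − 9(ps − 80) = 2410 - 9ps. Setting this equal to supply: 2410 - 9ps = -500 + 6ps, so ps = 194.
Buyers pay pb = 194 − 80 = 114; q' = -500 + 6·194 = 664.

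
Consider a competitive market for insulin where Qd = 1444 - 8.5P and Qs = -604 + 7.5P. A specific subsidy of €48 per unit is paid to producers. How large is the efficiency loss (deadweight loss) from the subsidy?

Deadweight loss = €4590

Pre-subsidy: 1444 - 8.5P = -604 + 7.5P gives P* = 128, Q* = 356.
With the subsidy, sellers receive Ps = Pb + 48 for each unit, where Pb is the price buyers pay.
Supply in terms of Pb becomes Qs = -604 + 7.5(Pb + 48) = -244 + 7.5Pb. Setting this equal to demand: 1444 - 8.5Pb = -244 + 7.5Pb, so Pb = 105.5.
Sellers receive Ps = 105.5 + 48 = 153.5; Q' = 1444 − 8.5·105.5 = 547.25.
The subsidy expands output by 547.25 − 356 = 191.25 past the efficient level; on those units the gap between marginal cost and willingness to pay runs from 0 up to 48.
DWL = ½ × 48 × 191.25 = 4590.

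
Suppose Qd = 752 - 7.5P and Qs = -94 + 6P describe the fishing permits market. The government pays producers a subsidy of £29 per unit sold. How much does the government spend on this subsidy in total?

Pre-subsidy: 752 - 7.5P = -94 + 6P gives P* = 188/3, Q* = 282.
With the subsidy, sellers receive Ps = Pb + 29 for each unit, where Pb is the price buyers pay.
Supply in terms of Pb becomes Qs = -94 + 6(Pb + 29) = 80 + 6Pb. Setting this equal to demand: 752 - 7.5Pb = 80 + 6Pb, so Pb = 448/9.
Sellers receive Ps = 448/9 + 29 = 709/9; Q' = 752 − 7.5·(448/9) = 1136/3.
Government outlay = subsidy × quantity = 29 × 1136/3 = 32944/3.

Government cost = 32944/3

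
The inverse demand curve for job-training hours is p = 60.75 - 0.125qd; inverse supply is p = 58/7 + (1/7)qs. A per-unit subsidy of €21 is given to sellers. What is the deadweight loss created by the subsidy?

Pre-subsidy: 60.75 - 0.125q = 58/7 + (1/7)q gives q* = 2938/15 and p* = 544/15.
With the subsidy, sellers receive ps = pb + 21 for each unit, where pb is the price buyers pay.
On the curves, pb = 60.75 - 0.125q and ps = 58/7 + (1/7)q; the wedge ps − pb = 21 gives 58/7 + (1/7)q − (60.75 - 0.125q) = 21, so q' = 4114/15.
Then pb = 60.75 − 0.125·(4114/15) = 397/15 and ps = 58/7 + (1/7)·(4114/15) = 712/15.
The subsidy expands output by 4114/15 − 2938/15 = 78.4 past the efficient level; on those units the gap between marginal cost and willingness to pay runs from 0 up to 21.
DWL = ½ × 21 × 78.4 = 823.2.

Deadweight loss = €823.2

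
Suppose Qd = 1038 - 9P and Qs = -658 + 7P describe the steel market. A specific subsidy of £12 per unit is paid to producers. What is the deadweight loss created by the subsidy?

Pre-subsidy: 1038 - 9P = -658 + 7P gives P* = 106, Q* = 84.
With the subsidy, sellers receive Ps = Pb + 12 for each unit, where Pb is the price buyers pay.
Supply in terms of Pb becomes Qs = -658 + 7(Pb + 12) = -574 + 7Pb. Setting this equal to demand: 1038 - 9Pb = -574 + 7Pb, so Pb = 100.75.
Sellers receive Ps = 100.75 + 12 = 112.75; Q' = 1038 − 9·100.75 = 131.25.
The subsidy expands output by 131.25 − 84 = 47.25 past the efficient level; on those units the gap between marginal cost and willingness to pay runs from 0 up to 12.
DWL = ½ × 12 × 47.25 = 283.5.

Deadweight loss = £283.5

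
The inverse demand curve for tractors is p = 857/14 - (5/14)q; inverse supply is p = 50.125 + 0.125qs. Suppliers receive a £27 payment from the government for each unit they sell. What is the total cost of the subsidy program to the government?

Pre-subsidy: 857/14 - (5/14)q = 50.125 + 0.125q gives q* = 23 and p* = 53.
With the subsidy, sellers receive ps = pb + 27 for each unit, where pb is the price buyers pay.
On the curves, pb = 857/14 - (5/14)q and ps = 50.125 + 0.125q; the wedge ps − pb = 27 gives 50.125 + 0.125q − (857/14 - (5/14)q) = 27, so q' = 79.
Then pb = 857/14 − (5/14)·79 = 33 and ps = 50.125 + 0.125·79 = 60.
Government outlay = subsidy × quantity = 27 × 79 = 2133.

Government cost = £2133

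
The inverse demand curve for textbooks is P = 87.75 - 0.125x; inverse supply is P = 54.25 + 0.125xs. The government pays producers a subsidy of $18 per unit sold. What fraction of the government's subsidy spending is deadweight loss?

DWL / government spending = 18/103

Pre-subsidy: 87.75 - 0.125x = 54.25 + 0.125x gives x* = 134 and P* = 71.
With the subsidy, sellers receive Ps = Pb + 18 for each unit, where Pb is the price buyers pay.
On the curves, Pb = 87.75 - 0.125x and Ps = 54.25 + 0.125x; the wedge Ps − Pb = 18 gives 54.25 + 0.125x − (87.75 - 0.125x) = 18, so x' = 206.
Then Pb = 87.75 − 0.125·206 = 62 and Ps = 54.25 + 0.125·206 = 80.
ΔCS = ½(134 + 206)(71 − 62) = 1530; ΔPS = ½(134 + 206)(80 − 71) = 1530.
Government spending = 18 × 206 = 3708.
DWL = ½ × 18 × (206 − 134) = 648; fraction = 648 / 3708 = 18/103.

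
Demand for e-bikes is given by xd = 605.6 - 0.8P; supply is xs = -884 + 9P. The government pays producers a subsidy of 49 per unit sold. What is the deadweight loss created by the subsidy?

Pre-subsidy: 605.6 - 0.8P = -884 + 9P gives P* = 152, x* = 484.
With the subsidy, sellers receive Ps = Pb + 49 for each unit, where Pb is the price buyers pay.
Supply in terms of Pb becomes xs = -884 + 9(Pb + 49) = -443 + 9Pb. Setting this equal to demand: 605.6 - 0.8Pb = -443 + 9Pb, so Pb = 107.
Sellers receive Ps = 107 + 49 = 156; x' = 605.6 − 0.8·107 = 520.
The subsidy expands output by 520 − 484 = 36 past the efficient level; on those units the gap between marginal cost and willingness to pay runs from 0 up to 49.
DWL = ½ × 49 × 36 = 882.

Deadweight loss = 882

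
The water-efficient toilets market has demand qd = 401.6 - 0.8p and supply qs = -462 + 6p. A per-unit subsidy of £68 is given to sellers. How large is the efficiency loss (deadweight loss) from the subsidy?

Deadweight loss = £1632

Pre-subsidy: 401.6 - 0.8p = -462 + 6p gives p* = 127, q* = 300.
With the subsidy, sellers receive ps = pb + 68 for each unit, where pb is the price buyers pay.
Supply in terms of pb becomes qs = -462 + 6(pb + 68) = -54 + 6pb. Setting this equal to demand: 401.6 - 0.8pb = -54 + 6pb, so pb = 67.
Sellers receive ps = 67 + 68 = 135; q' = 401.6 − 0.8·67 = 348.
The subsidy expands output by 348 − 300 = 48 past the efficient level; on those units the gap between marginal cost and willingness to pay runs from 0 up to 68.
DWL = ½ × 68 × 48 = 1632.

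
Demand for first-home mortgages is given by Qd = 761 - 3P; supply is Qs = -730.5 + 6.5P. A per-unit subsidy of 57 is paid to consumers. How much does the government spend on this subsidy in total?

Government cost = 23199

Pre-subsidy: 761 - 3P = -730.5 + 6.5P gives P* = 157, Q* = 290.
With the rebate, buyers effectively pay Pb = Ps − 57, where Ps is the price sellers receive.
Demand in terms of Ps becomes Qd = 761 − 3(Ps − 57) = 932 - 3Ps. Setting this equal to supply: 932 - 3Ps = -730.5 + 6.5Ps, so Ps = 175.
Buyers pay Pb = 175 − 57 = 118; Q' = -730.5 + 6.5·175 = 407.
Government outlay = subsidy × quantity = 57 × 407 = 23199.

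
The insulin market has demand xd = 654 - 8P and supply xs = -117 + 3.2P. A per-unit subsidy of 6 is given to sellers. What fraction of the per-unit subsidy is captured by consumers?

Pre-subsidy: 654 - 8P = -117 + 3.2P gives P* = 3855/56, x* = 723/7.
With the subsidy, sellers receive Ps = Pb + 6 for each unit, where Pb is the price buyers pay.
Supply in terms of Pb becomes xs = -117 + 3.2(Pb + 6) = -97.8 + 3.2Pb. Setting this equal to demand: 654 - 8Pb = -97.8 + 3.2Pb, so Pb = 67.125.
Sellers receive Ps = 67.125 + 6 = 73.125; x' = 654 − 8·67.125 = 117.
Buyers' price falls by P* − Pb = 3855/56 − 67.125 = 12/7; sellers' price rises by Ps − P* = 73.125 − 3855/56 = 30/7.
So consumers capture (12/7)/6 = 2/7 of each unit of subsidy.

Consumer share = 2/7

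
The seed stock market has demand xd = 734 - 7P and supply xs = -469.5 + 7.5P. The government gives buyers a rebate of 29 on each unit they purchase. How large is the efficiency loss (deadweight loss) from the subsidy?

Deadweight loss = 1522.5

Pre-subsidy: 734 - 7P = -469.5 + 7.5P gives P* = 83, x* = 153.
With the rebate, buyers effectively pay Pb = Ps − 29, where Ps is the price sellers receive.
Demand in terms of Ps becomes xd = 734 − 7(Ps − 29) = 937 - 7Ps. Setting this equal to supply: 937 - 7Ps = -469.5 + 7.5Ps, so Ps = 97.
Buyers pay Pb = 97 − 29 = 68; x' = -469.5 + 7.5·97 = 258.
The subsidy expands output by 258 − 153 = 105 past the efficient level; on those units the gap between marginal cost and willingness to pay runs from 0 up to 29.
DWL = ½ × 29 × 105 = 1522.5.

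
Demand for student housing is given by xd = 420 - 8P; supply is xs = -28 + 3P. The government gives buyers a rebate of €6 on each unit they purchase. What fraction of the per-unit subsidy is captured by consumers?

Consumer share = 3/11

Pre-subsidy: 420 - 8P = -28 + 3P gives P* = 448/11, x* = 1036/11.
With the rebate, buyers effectively pay Pb = Ps − 6, where Ps is the price sellers receive.
Demand in terms of Ps becomes xd = 420 − 8(Ps − 6) = 468 - 8Ps. Setting this equal to supply: 468 - 8Ps = -28 + 3Ps, so Ps = 496/11.
Buyers pay Pb = 496/11 − 6 = 430/11; x' = -28 + 3·(496/11) = 1180/11.
Buyers' price falls by P* − Pb = 448/11 − 430/11 = 18/11; sellers' price rises by Ps − P* = 496/11 − 448/11 = 48/11.
So consumers capture (18/11)/6 = 3/11 of each unit of subsidy.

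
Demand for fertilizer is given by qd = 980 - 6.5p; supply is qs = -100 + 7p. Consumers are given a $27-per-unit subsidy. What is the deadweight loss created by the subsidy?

Pre-subsidy: 980 - 6.5p = -100 + 7p gives p* = 80, q* = 460.
With the rebate, buyers effectively pay pb = ps − 27, where ps is the price sellers receive.
Demand in terms of ps becomes qd = 980 − 6.5(ps − 27) = 1155.5 - 6.5ps. Setting this equal to supply: 1155.5 - 6.5ps = -100 + 7ps, so ps = 93.
Buyers pay pb = 93 − 27 = 66; q' = -100 + 7·93 = 551.
The subsidy expands output by 551 − 460 = 91 past the efficient level; on those units the gap between marginal cost and willingness to pay runs from 0 up to 27.
DWL = ½ × 27 × 91 = 1228.5.

Deadweight loss = $1228.5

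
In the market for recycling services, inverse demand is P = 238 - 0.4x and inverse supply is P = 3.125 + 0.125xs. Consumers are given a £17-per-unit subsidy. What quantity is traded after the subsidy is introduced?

x' = 10075/21

Pre-subsidy: 238 - 0.4x = 3.125 + 0.125x gives x* = 9395/21 and P* = 1240/21.
With the rebate, buyers effectively pay Pb = Ps − 17, where Ps is the price sellers receive.
On the curves, Pb = 238 - 0.4x and Ps = 3.125 + 0.125x; the wedge Ps − Pb = 17 gives 3.125 + 0.125x − (238 - 0.4x) = 17, so x' = 10075/21.
Then Pb = 238 − 0.4·(10075/21) = 968/21 and Ps = 3.125 + 0.125·(10075/21) = 1325/21.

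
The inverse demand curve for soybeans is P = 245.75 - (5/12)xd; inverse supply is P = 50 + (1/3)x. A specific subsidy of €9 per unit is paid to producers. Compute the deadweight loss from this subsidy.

Deadweight loss = €54

Pre-subsidy: 245.75 - (5/12)x = 50 + (1/3)x gives x* = 261 and P* = 137.
With the subsidy, sellers receive Ps = Pb + 9 for each unit, where Pb is the price buyers pay.
On the curves, Pb = 245.75 - (5/12)x and Ps = 50 + (1/3)x; the wedge Ps − Pb = 9 gives 50 + (1/3)x − (245.75 - (5/12)x) = 9, so x' = 273.
Then Pb = 245.75 − (5/12)·273 = 132 and Ps = 50 + (1/3)·273 = 141.
The subsidy expands output by 273 − 261 = 12 past the efficient level; on those units the gap between marginal cost and willingness to pay runs from 0 up to 9.
DWL = ½ × 9 × 12 = 54.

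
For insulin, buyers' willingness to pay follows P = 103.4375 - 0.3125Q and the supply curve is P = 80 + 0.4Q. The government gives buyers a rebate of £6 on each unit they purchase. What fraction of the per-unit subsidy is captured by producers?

Producer share = 32/57

Pre-subsidy: 103.4375 - 0.3125Q = 80 + 0.4Q gives Q* = 625/19 and P* = 1770/19.
With the rebate, buyers effectively pay Pb = Ps − 6, where Ps is the price sellers receive.
On the curves, Pb = 103.4375 - 0.3125Q and Ps = 80 + 0.4Q; the wedge Ps − Pb = 6 gives 80 + 0.4Q − (103.4375 - 0.3125Q) = 6, so Q' = 785/19.
Then Pb = 103.4375 − 0.3125·(785/19) = 1720/19 and Ps = 80 + 0.4·(785/19) = 1834/19.
Buyers' price falls by P* − Pb = 1770/19 − 1720/19 = 50/19; sellers' price rises by Ps − P* = 1834/19 − 1770/19 = 64/19.
So producers capture (64/19)/6 = 32/57 of each unit of subsidy.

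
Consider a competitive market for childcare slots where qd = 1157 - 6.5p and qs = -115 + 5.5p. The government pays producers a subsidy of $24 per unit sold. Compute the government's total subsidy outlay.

Government cost = $12948

Pre-subsidy: 1157 - 6.5p = -115 + 5.5p gives p* = 106, q* = 468.
With the subsidy, sellers receive ps = pb + 24 for each unit, where pb is the price buyers pay.
Supply in terms of pb becomes qs = -115 + 5.5(pb + 24) = 17 + 5.5pb. Setting this equal to demand: 1157 - 6.5pb = 17 + 5.5pb, so pb = 95.
Sellers receive ps = 95 + 24 = 119; q' = 1157 − 6.5·95 = 539.5.
Government outlay = subsidy × quantity = 24 × 539.5 = 12948.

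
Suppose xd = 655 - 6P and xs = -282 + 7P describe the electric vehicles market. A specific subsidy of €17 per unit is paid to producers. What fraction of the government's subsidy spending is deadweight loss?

Pre-subsidy: 655 - 6P = -282 + 7P gives P* = 937/13, x* = 2893/13.
With the subsidy, sellers receive Ps = Pb + 17 for each unit, where Pb is the price buyers pay.
Supply in terms of Pb becomes xs = -282 + 7(Pb + 17) = -163 + 7Pb. Setting this equal to demand: 655 - 6Pb = -163 + 7Pb, so Pb = 818/13.
Sellers receive Ps = 818/13 + 17 = 1039/13; x' = 655 − 6·(818/13) = 3607/13.
ΔCS = ½(2893/13 + 3607/13)(937/13 − 818/13) = 29750/13; ΔPS = ½(2893/13 + 3607/13)(1039/13 − 937/13) = 25500/13.
Government spending = 17 × 3607/13 = 61319/13.
DWL = ½ × 17 × (3607/13 − 2893/13) = 6069/13; fraction = (6069/13) / (61319/13) = 357/3607.

DWL / government spending = 357/3607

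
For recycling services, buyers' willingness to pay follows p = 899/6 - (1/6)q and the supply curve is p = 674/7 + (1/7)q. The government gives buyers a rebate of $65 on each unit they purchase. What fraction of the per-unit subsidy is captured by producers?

Producer share = 6/13

Pre-subsidy: 899/6 - (1/6)q = 674/7 + (1/7)q gives q* = 173 and p* = 121.
With the rebate, buyers effectively pay pb = ps − 65, where ps is the price sellers receive.
On the curves, pb = 899/6 - (1/6)q and ps = 674/7 + (1/7)q; the wedge ps − pb = 65 gives 674/7 + (1/7)q − (899/6 - (1/6)q) = 65, so q' = 383.
Then pb = 899/6 − (1/6)·383 = 86 and ps = 674/7 + (1/7)·383 = 151.
Buyers' price falls by p* − pb = 121 − 86 = 35; sellers' price rises by ps − p* = 151 − 121 = 30.
So producers capture 30/65 = 6/13 of each unit of subsidy.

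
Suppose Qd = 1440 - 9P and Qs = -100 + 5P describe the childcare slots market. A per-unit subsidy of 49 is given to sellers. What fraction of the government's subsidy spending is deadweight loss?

DWL / government spending = 7/54

Pre-subsidy: 1440 - 9P = -100 + 5P gives P* = 110, Q* = 450.
With the subsidy, sellers receive Ps = Pb + 49 for each unit, where Pb is the price buyers pay.
Supply in terms of Pb becomes Qs = -100 + 5(Pb + 49) = 145 + 5Pb. Setting this equal to demand: 1440 - 9Pb = 145 + 5Pb, so Pb = 92.5.
Sellers receive Ps = 92.5 + 49 = 141.5; Q' = 1440 − 9·92.5 = 607.5.
ΔCS = ½(450 + 607.5)(110 − 92.5) = 9253.125; ΔPS = ½(450 + 607.5)(141.5 − 110) = 16655.625.
Government spending = 49 × 607.5 = 29767.5.
DWL = ½ × 49 × (607.5 − 450) = 3858.75; fraction = 3858.75 / 29767.5 = 7/54.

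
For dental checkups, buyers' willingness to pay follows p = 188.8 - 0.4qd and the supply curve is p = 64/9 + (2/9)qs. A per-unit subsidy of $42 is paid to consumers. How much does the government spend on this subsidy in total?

Pre-subsidy: 188.8 - 0.4q = 64/9 + (2/9)q gives q* = 292 and p* = 72.
With the rebate, buyers effectively pay pb = ps − 42, where ps is the price sellers receive.
On the curves, pb = 188.8 - 0.4q and ps = 64/9 + (2/9)q; the wedge ps − pb = 42 gives 64/9 + (2/9)q − (188.8 - 0.4q) = 42, so q' = 359.5.
Then pb = 188.8 − 0.4·359.5 = 45 and ps = 64/9 + (2/9)·359.5 = 87.
Government outlay = subsidy × quantity = 42 × 359.5 = 15099.

Government cost = $15099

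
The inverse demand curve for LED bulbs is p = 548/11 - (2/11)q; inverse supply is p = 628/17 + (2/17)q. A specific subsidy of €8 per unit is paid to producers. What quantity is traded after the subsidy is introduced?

Pre-subsidy: 548/11 - (2/11)q = 628/17 + (2/17)q gives q* = 43 and p* = 42.
With the subsidy, sellers receive ps = pb + 8 for each unit, where pb is the price buyers pay.
On the curves, pb = 548/11 - (2/11)q and ps = 628/17 + (2/17)q; the wedge ps − pb = 8 gives 628/17 + (2/17)q − (548/11 - (2/11)q) = 8, so q' = 488/7.
Then pb = 548/11 − (2/11)·(488/7) = 260/7 and ps = 628/17 + (2/17)·(488/7) = 316/7.

q' = 488/7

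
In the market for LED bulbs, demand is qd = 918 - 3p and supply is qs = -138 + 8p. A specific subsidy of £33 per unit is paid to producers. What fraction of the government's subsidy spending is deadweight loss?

Pre-subsidy: 918 - 3p = -138 + 8p gives p* = 96, q* = 630.
With the subsidy, sellers receive ps = pb + 33 for each unit, where pb is the price buyers pay.
Supply in terms of pb becomes qs = -138 + 8(pb + 33) = 126 + 8pb. Setting this equal to demand: 918 - 3pb = 126 + 8pb, so pb = 72.
Sellers receive ps = 72 + 33 = 105; q' = 918 − 3·72 = 702.
ΔCS = ½(630 + 702)(96 − 72) = 15984; ΔPS = ½(630 + 702)(105 − 96) = 5994.
Government spending = 33 × 702 = 23166.
DWL = ½ × 33 × (702 − 630) = 1188; fraction = 1188 / 23166 = 2/39.

DWL / government spending = 2/39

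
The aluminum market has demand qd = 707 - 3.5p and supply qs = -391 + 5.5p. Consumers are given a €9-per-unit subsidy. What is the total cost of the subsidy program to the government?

Pre-subsidy: 707 - 3.5p = -391 + 5.5p gives p* = 122, q* = 280.
With the rebate, buyers effectively pay pb = ps − 9, where ps is the price sellers receive.
Demand in terms of ps becomes qd = 707 − 3.5(ps − 9) = 738.5 - 3.5ps. Setting this equal to supply: 738.5 - 3.5ps = -391 + 5.5ps, so ps = 125.5.
Buyers pay pb = 125.5 − 9 = 116.5; q' = -391 + 5.5·125.5 = 299.25.
Government outlay = subsidy × quantity = 9 × 299.25 = 2693.25.

Government cost = €2693.25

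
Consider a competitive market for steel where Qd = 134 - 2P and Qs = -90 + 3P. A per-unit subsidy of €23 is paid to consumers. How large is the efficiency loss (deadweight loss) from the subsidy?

Pre-subsidy: 134 - 2P = -90 + 3P gives P* = 44.8, Q* = 44.4.
With the rebate, buyers effectively pay Pb = Ps − 23, where Ps is the price sellers receive.
Demand in terms of Ps becomes Qd = 134 − 2(Ps − 23) = 180 - 2Ps. Setting this equal to supply: 180 - 2Ps = -90 + 3Ps, so Ps = 54.
Buyers pay Pb = 54 − 23 = 31; Q' = -90 + 3·54 = 72.
The subsidy expands output by 72 − 44.4 = 27.6 past the efficient level; on those units the gap between marginal cost and willingness to pay runs from 0 up to 23.
DWL = ½ × 23 × 27.6 = 317.4.

Deadweight loss = €317.4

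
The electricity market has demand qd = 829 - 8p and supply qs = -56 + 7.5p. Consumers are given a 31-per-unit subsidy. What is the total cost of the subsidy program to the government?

Government cost = 15259

Pre-subsidy: 829 - 8p = -56 + 7.5p gives p* = 1770/31, q* = 11539/31.
With the rebate, buyers effectively pay pb = ps − 31, where ps is the price sellers receive.
Demand in terms of ps becomes qd = 829 − 8(ps − 31) = 1077 - 8ps. Setting this equal to supply: 1077 - 8ps = -56 + 7.5ps, so ps = 2266/31.
Buyers pay pb = 2266/31 − 31 = 1305/31; q' = -56 + 7.5·(2266/31) = 15259/31.
Government outlay = subsidy × quantity = 31 × 15259/31 = 15259.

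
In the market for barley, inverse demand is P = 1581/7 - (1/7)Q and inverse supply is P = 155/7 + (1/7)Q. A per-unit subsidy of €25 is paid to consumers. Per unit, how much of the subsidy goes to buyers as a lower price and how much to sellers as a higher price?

Pre-subsidy: 1581/7 - (1/7)Q = 155/7 + (1/7)Q gives Q* = 713 and P* = 124.
With the rebate, buyers effectively pay Pb = Ps − 25, where Ps is the price sellers receive.
On the curves, Pb = 1581/7 - (1/7)Q and Ps = 155/7 + (1/7)Q; the wedge Ps − Pb = 25 gives 155/7 + (1/7)Q − (1581/7 - (1/7)Q) = 25, so Q' = 800.5.
Then Pb = 1581/7 − (1/7)·800.5 = 111.5 and Ps = 155/7 + (1/7)·800.5 = 136.5.
Buyers' price falls by P* − Pb = 124 − 111.5 = 12.5; sellers' price rises by Ps − P* = 136.5 − 124 = 12.5.

Buyers gain €12.5 per unit; sellers gain €12.5 per unit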